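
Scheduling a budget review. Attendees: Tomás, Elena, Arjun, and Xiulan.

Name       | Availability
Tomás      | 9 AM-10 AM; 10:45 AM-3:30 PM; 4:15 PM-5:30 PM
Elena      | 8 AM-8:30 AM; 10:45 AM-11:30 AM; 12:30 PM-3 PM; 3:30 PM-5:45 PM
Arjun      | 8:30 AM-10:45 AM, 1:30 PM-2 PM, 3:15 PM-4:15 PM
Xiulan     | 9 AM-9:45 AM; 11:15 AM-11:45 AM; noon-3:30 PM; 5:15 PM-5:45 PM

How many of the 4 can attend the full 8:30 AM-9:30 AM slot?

Arjun can make the full 08:30-09:30 slot — that's 1.

1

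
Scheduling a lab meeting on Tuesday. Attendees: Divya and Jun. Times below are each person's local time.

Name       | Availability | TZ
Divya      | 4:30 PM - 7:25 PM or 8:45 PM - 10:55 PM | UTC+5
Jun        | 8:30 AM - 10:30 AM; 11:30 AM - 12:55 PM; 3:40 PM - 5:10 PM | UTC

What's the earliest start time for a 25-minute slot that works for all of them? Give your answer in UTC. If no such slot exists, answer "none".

Divya in UTC: 11:30-14:25, 15:45-17:55 (subtract 5h to convert from UTC+5).
Jun in UTC: 08:30-10:30, 11:30-12:55, 15:40-17:10.
Divya ∩ Jun: 11:30-12:55, 15:45-17:10.
So the common availability across everyone is 11:30-12:55, 15:45-17:10.
The first common window of at least 25 minutes is 11:30-12:55, so the earliest start is 11:30.

11:30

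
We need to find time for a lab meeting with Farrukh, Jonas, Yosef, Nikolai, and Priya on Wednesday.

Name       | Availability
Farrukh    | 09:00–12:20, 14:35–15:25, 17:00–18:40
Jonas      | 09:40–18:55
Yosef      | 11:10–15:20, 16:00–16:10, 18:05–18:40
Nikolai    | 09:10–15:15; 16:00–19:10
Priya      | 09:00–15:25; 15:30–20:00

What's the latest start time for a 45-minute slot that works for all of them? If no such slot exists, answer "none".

11:35

Farrukh ∩ Jonas: 09:40-12:20, 14:35-15:25, 17:00-18:40.
Farrukh ∩ Jonas ∩ Yosef: 11:10-12:20, 14:35-15:20, 18:05-18:40.
Farrukh ∩ Jonas ∩ Yosef ∩ Nikolai: 11:10-12:20, 14:35-15:15, 18:05-18:40.
Farrukh ∩ Jonas ∩ Yosef ∩ Nikolai ∩ Priya: 11:10-12:20, 14:35-15:15, 18:05-18:40.
So the common availability across everyone is 11:10-12:20, 14:35-15:15, 18:05-18:40.
The last common window of at least 45 minutes is 11:10-12:20; a 45-minute meeting can start as late as 11:35 and still end by 12:20.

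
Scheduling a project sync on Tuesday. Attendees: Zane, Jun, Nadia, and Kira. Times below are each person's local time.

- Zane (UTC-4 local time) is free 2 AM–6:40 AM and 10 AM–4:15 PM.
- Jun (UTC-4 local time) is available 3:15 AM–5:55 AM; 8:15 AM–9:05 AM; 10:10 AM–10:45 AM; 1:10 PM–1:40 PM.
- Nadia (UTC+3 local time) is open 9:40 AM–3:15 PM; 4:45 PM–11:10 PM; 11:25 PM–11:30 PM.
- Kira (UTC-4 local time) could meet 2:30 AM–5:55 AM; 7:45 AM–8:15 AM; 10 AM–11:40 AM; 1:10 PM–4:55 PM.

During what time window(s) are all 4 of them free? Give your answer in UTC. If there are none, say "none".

Zane in UTC: 06:00-10:40, 14:00-20:15 (add 4h to convert from UTC-4).
Jun in UTC: 07:15-09:55, 12:15-13:05, 14:10-14:45, 17:10-17:40 (add 4h to convert from UTC-4).
Nadia in UTC: 06:40-12:15, 13:45-20:10, 20:25-20:30 (subtract 3h to convert from UTC+3).
Kira in UTC: 06:30-09:55, 11:45-12:15, 14:00-15:40, 17:10-20:55 (add 4h to convert from UTC-4).
Zane ∩ Jun: 07:15-09:55, 14:10-14:45, 17:10-17:40.
Zane ∩ Jun ∩ Nadia: 07:15-09:55, 14:10-14:45, 17:10-17:40.
Zane ∩ Jun ∩ Nadia ∩ Kira: 07:15-09:55, 14:10-14:45, 17:10-17:40.

07:15-09:55, 14:10-14:45, 17:10-17:40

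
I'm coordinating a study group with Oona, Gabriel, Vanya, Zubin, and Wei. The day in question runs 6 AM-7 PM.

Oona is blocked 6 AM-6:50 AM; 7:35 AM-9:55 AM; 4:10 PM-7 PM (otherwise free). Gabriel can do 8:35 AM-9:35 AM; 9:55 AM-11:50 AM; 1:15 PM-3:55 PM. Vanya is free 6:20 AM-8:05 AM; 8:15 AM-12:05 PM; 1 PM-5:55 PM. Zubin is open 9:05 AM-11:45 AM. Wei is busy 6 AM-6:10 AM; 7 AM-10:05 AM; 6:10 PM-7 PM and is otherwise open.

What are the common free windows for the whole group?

10:05-11:45

Oona free: 06:50-07:35, 09:55-16:10 (invert busy blocks within the working day).
Gabriel free: 08:35-09:35, 09:55-11:50, 13:15-15:55.
Vanya free: 06:20-08:05, 08:15-12:05, 13:00-17:55.
Zubin free: 09:05-11:45.
Wei free: 06:10-07:00, 10:05-18:10 (invert busy blocks within the working day).
Oona ∩ Gabriel: 09:55-11:50, 13:15-15:55.
Oona ∩ Gabriel ∩ Vanya: 09:55-11:50, 13:15-15:55.
Oona ∩ Gabriel ∩ Vanya ∩ Zubin: 09:55-11:45.
Oona ∩ Gabriel ∩ Vanya ∩ Zubin ∩ Wei: 10:05-11:45.
So the common availability across everyone is 10:05-11:45.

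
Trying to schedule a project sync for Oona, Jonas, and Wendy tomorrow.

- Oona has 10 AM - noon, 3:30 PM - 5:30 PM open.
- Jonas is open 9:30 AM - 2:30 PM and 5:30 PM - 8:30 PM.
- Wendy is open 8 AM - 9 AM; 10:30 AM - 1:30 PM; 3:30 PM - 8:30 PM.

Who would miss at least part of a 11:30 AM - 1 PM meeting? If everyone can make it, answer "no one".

Oona: not fully free for 11:30-13:00. Jonas: free for 11:30-13:00. Wendy: free for 11:30-13:00.

Oona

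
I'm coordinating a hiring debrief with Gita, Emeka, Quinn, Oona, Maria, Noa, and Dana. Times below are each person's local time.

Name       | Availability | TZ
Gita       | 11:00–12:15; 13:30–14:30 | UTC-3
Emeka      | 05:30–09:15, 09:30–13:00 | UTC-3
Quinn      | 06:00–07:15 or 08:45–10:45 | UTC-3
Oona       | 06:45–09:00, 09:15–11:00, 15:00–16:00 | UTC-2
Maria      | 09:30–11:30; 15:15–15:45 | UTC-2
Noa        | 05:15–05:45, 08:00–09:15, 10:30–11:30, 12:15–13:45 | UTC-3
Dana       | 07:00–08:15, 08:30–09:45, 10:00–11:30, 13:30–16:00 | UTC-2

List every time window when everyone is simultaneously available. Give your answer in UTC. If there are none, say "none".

Gita in UTC: 14:00-15:15, 16:30-17:30 (add 3h to convert from UTC-3).
Emeka in UTC: 08:30-12:15, 12:30-16:00 (add 3h to convert from UTC-3).
Quinn in UTC: 09:00-10:15, 11:45-13:45 (add 3h to convert from UTC-3).
Oona in UTC: 08:45-11:00, 11:15-13:00, 17:00-18:00 (add 2h to convert from UTC-2).
Maria in UTC: 11:30-13:30, 17:15-17:45 (add 2h to convert from UTC-2).
Noa in UTC: 08:15-08:45, 11:00-12:15, 13:30-14:30, 15:15-16:45 (add 3h to convert from UTC-3).
Dana in UTC: 09:00-10:15, 10:30-11:45, 12:00-13:30, 15:30-18:00 (add 2h to convert from UTC-2).
Gita ∩ Emeka: 14:00-15:15.
Gita ∩ Emeka ∩ Quinn: ∅.
Gita ∩ Emeka ∩ Quinn ∩ Oona: ∅.
Gita ∩ Emeka ∩ Quinn ∩ Oona ∩ Maria: ∅.
Gita ∩ Emeka ∩ Quinn ∩ Oona ∩ Maria ∩ Noa: ∅.
Gita ∩ Emeka ∩ Quinn ∩ Oona ∩ Maria ∩ Noa ∩ Dana: ∅.
There is no time when everyone is free.

none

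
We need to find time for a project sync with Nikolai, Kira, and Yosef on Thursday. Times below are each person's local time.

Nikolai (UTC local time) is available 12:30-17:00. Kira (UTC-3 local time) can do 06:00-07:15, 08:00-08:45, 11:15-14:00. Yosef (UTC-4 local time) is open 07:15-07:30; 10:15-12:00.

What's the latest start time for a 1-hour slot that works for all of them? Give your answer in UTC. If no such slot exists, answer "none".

Nikolai in UTC: 12:30-17:00.
Kira in UTC: 09:00-10:15, 11:00-11:45, 14:15-17:00 (add 3h to convert from UTC-3).
Yosef in UTC: 11:15-11:30, 14:15-16:00 (add 4h to convert from UTC-4).
Nikolai ∩ Kira: 14:15-17:00.
Nikolai ∩ Kira ∩ Yosef: 14:15-16:00.
The last common window of at least 60 minutes is 14:15-16:00; a 60-minute meeting can start as late as 15:00 and still end by 16:00.

15:00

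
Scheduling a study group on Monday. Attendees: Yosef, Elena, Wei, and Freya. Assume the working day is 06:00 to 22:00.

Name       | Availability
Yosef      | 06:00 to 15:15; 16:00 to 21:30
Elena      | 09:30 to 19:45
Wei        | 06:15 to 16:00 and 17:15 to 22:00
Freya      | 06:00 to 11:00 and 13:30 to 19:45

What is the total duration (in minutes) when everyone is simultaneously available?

Yosef ∩ Elena: 09:30-15:15, 16:00-19:45.
Yosef ∩ Elena ∩ Wei: 09:30-15:15, 17:15-19:45.
Yosef ∩ Elena ∩ Wei ∩ Freya: 09:30-11:00, 13:30-15:15, 17:15-19:45.
So the common availability across everyone is 09:30-11:00, 13:30-15:15, 17:15-19:45.
Summing the common windows: 90 + 105 + 150 = 345 minutes.

345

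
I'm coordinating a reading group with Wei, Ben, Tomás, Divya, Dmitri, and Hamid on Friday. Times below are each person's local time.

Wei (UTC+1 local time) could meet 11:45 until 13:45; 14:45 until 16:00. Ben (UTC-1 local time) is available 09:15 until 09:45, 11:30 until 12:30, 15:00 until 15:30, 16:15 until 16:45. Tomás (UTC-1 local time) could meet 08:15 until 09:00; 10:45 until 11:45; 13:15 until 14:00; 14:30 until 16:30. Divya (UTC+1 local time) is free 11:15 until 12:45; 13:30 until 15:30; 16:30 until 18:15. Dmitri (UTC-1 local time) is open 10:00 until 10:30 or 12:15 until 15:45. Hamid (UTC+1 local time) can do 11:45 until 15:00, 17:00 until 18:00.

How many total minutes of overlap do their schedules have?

0

Wei in UTC: 10:45-12:45, 13:45-15:00 (subtract 1h to convert from UTC+1).
Ben in UTC: 10:15-10:45, 12:30-13:30, 16:00-16:30, 17:15-17:45 (add 1h to convert from UTC-1).
Tomás in UTC: 09:15-10:00, 11:45-12:45, 14:15-15:00, 15:30-17:30 (add 1h to convert from UTC-1).
Divya in UTC: 10:15-11:45, 12:30-14:30, 15:30-17:15 (subtract 1h to convert from UTC+1).
Dmitri in UTC: 11:00-11:30, 13:15-16:45 (add 1h to convert from UTC-1).
Hamid in UTC: 10:45-14:00, 16:00-17:00 (subtract 1h to convert from UTC+1).
Wei ∩ Ben: 12:30-12:45.
Wei ∩ Ben ∩ Tomás: 12:30-12:45.
Wei ∩ Ben ∩ Tomás ∩ Divya: 12:30-12:45.
Wei ∩ Ben ∩ Tomás ∩ Divya ∩ Dmitri: ∅.
Wei ∩ Ben ∩ Tomás ∩ Divya ∩ Dmitri ∩ Hamid: ∅.
There is no time when everyone is free.
There is no common window, so the total is 0 minutes.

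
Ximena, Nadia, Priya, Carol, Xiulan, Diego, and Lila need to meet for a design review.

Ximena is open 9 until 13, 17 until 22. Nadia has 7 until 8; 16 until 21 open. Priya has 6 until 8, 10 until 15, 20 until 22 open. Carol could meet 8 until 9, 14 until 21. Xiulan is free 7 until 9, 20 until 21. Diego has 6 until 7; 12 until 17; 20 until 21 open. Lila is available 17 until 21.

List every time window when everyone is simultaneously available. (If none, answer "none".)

20:00-21:00

Ximena ∩ Nadia: 17:00-21:00.
Ximena ∩ Nadia ∩ Priya: 20:00-21:00.
Ximena ∩ Nadia ∩ Priya ∩ Carol: 20:00-21:00.
Ximena ∩ Nadia ∩ Priya ∩ Carol ∩ Xiulan: 20:00-21:00.
Ximena ∩ Nadia ∩ Priya ∩ Carol ∩ Xiulan ∩ Diego: 20:00-21:00.
Ximena ∩ Nadia ∩ Priya ∩ Carol ∩ Xiulan ∩ Diego ∩ Lila: 20:00-21:00.
So the common availability across everyone is 20:00-21:00.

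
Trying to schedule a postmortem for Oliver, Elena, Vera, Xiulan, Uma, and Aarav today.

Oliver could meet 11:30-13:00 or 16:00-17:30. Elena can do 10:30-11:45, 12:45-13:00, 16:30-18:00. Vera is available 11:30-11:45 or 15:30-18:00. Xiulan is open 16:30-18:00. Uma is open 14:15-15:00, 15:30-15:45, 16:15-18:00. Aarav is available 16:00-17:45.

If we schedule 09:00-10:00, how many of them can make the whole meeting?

0

nobody can make the full 09:00-10:00 slot — that's 0.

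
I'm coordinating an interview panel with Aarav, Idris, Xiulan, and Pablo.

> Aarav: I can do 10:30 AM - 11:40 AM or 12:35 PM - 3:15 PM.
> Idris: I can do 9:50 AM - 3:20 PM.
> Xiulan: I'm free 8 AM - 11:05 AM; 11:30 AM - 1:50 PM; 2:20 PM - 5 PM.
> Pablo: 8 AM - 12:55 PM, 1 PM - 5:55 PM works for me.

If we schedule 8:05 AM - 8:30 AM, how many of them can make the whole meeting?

2

Xiulan and Pablo can make the full 08:05-08:30 slot — that's 2.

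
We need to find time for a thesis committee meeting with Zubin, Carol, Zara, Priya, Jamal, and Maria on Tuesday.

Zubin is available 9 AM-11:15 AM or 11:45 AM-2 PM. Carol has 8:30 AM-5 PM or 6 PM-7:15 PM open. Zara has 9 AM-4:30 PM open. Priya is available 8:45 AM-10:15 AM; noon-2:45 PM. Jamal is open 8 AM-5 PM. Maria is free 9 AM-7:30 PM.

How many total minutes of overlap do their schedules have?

Zubin ∩ Carol: 09:00-11:15, 11:45-14:00.
Zubin ∩ Carol ∩ Zara: 09:00-11:15, 11:45-14:00.
Zubin ∩ Carol ∩ Zara ∩ Priya: 09:00-10:15, 12:00-14:00.
Zubin ∩ Carol ∩ Zara ∩ Priya ∩ Jamal: 09:00-10:15, 12:00-14:00.
Zubin ∩ Carol ∩ Zara ∩ Priya ∩ Jamal ∩ Maria: 09:00-10:15, 12:00-14:00.
So the common availability across everyone is 09:00-10:15, 12:00-14:00.
Summing the common windows: 75 + 120 = 195 minutes.

195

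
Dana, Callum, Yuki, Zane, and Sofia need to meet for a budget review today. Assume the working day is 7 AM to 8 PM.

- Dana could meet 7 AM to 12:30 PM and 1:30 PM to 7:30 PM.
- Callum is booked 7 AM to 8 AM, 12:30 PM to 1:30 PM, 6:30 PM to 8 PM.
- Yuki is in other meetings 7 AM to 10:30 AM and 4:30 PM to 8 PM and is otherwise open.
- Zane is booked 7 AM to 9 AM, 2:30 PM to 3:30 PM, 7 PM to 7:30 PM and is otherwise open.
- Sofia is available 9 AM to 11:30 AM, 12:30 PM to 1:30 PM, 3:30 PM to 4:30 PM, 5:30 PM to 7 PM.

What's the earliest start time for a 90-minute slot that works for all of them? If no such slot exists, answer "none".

none

Dana free: 07:00-12:30, 13:30-19:30.
Callum free: 08:00-12:30, 13:30-18:30 (invert busy blocks within the working day).
Yuki free: 10:30-16:30 (invert busy blocks within the working day).
Zane free: 09:00-14:30, 15:30-19:00, 19:30-20:00 (invert busy blocks within the working day).
Sofia free: 09:00-11:30, 12:30-13:30, 15:30-16:30, 17:30-19:00.
Dana ∩ Callum: 08:00-12:30, 13:30-18:30.
Dana ∩ Callum ∩ Yuki: 10:30-12:30, 13:30-16:30.
Dana ∩ Callum ∩ Yuki ∩ Zane: 10:30-12:30, 13:30-14:30, 15:30-16:30.
Dana ∩ Callum ∩ Yuki ∩ Zane ∩ Sofia: 10:30-11:30, 15:30-16:30.
No common window is at least 90 minutes long.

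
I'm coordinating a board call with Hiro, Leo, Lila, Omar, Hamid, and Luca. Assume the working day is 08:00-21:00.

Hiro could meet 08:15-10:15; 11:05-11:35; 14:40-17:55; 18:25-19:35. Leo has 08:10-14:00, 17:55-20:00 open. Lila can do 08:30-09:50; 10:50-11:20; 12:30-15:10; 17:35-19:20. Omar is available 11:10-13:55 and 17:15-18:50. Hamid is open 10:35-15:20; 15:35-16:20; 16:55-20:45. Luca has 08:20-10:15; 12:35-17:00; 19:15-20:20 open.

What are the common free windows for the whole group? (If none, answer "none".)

Hiro ∩ Leo: 08:15-10:15, 11:05-11:35, 18:25-19:35.
Hiro ∩ Leo ∩ Lila: 08:30-09:50, 11:05-11:20, 18:25-19:20.
Hiro ∩ Leo ∩ Lila ∩ Omar: 11:10-11:20, 18:25-18:50.
Hiro ∩ Leo ∩ Lila ∩ Omar ∩ Hamid: 11:10-11:20, 18:25-18:50.
Hiro ∩ Leo ∩ Lila ∩ Omar ∩ Hamid ∩ Luca: ∅.
There is no time when everyone is free.

none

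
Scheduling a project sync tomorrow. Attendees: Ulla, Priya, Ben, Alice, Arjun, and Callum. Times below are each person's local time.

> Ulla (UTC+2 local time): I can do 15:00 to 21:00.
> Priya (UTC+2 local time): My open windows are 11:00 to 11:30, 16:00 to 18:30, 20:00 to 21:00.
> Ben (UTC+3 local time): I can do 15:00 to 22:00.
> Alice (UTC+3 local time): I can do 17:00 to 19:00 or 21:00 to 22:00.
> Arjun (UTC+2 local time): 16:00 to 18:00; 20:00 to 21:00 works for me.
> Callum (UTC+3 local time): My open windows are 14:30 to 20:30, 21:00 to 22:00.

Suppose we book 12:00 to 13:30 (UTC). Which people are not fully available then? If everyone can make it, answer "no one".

Ulla in UTC: 13:00-19:00 (subtract 2h to convert from UTC+2).
Priya in UTC: 09:00-09:30, 14:00-16:30, 18:00-19:00 (subtract 2h to convert from UTC+2).
Ben in UTC: 12:00-19:00 (subtract 3h to convert from UTC+3).
Alice in UTC: 14:00-16:00, 18:00-19:00 (subtract 3h to convert from UTC+3).
Arjun in UTC: 14:00-16:00, 18:00-19:00 (subtract 2h to convert from UTC+2).
Callum in UTC: 11:30-17:30, 18:00-19:00 (subtract 3h to convert from UTC+3).
Ulla: not fully free for 12:00-13:30. Priya: not fully free for 12:00-13:30. Ben: free for 12:00-13:30. Alice: not fully free for 12:00-13:30. Arjun: not fully free for 12:00-13:30. Callum: free for 12:00-13:30.

Alice, Arjun, Priya, Ulla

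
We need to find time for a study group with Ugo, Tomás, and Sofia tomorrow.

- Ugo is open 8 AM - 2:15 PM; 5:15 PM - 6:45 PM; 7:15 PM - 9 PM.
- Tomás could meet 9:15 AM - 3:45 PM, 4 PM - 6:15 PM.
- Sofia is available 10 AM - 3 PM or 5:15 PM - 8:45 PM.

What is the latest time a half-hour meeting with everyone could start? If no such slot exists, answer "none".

17:45

Ugo ∩ Tomás: 09:15-14:15, 17:15-18:15.
Ugo ∩ Tomás ∩ Sofia: 10:00-14:15, 17:15-18:15.
The last common window of at least 30 minutes is 17:15-18:15; a 30-minute meeting can start as late as 17:45 and still end by 18:15.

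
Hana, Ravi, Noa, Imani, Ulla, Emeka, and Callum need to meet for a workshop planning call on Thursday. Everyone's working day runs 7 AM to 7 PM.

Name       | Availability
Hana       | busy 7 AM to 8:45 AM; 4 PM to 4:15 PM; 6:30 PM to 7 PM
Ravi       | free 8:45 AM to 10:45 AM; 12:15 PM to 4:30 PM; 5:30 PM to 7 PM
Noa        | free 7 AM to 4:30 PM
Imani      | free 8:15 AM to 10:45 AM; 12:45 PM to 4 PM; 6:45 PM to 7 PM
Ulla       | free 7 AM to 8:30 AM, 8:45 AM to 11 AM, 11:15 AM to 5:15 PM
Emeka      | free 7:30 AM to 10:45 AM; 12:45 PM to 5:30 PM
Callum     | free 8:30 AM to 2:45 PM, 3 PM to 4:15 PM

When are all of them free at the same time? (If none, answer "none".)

08:45-10:45, 12:45-14:45, 15:00-16:00

Hana free: 08:45-16:00, 16:15-18:30 (invert busy blocks within the working day).
Ravi free: 08:45-10:45, 12:15-16:30, 17:30-19:00.
Noa free: 07:00-16:30.
Imani free: 08:15-10:45, 12:45-16:00, 18:45-19:00.
Ulla free: 07:00-08:30, 08:45-11:00, 11:15-17:15.
Emeka free: 07:30-10:45, 12:45-17:30.
Callum free: 08:30-14:45, 15:00-16:15.
Hana ∩ Ravi: 08:45-10:45, 12:15-16:00, 16:15-16:30, 17:30-18:30.
Hana ∩ Ravi ∩ Noa: 08:45-10:45, 12:15-16:00, 16:15-16:30.
Hana ∩ Ravi ∩ Noa ∩ Imani: 08:45-10:45, 12:45-16:00.
Hana ∩ Ravi ∩ Noa ∩ Imani ∩ Ulla: 08:45-10:45, 12:45-16:00.
Hana ∩ Ravi ∩ Noa ∩ Imani ∩ Ulla ∩ Emeka: 08:45-10:45, 12:45-16:00.
Hana ∩ Ravi ∩ Noa ∩ Imani ∩ Ulla ∩ Emeka ∩ Callum: 08:45-10:45, 12:45-14:45, 15:00-16:00.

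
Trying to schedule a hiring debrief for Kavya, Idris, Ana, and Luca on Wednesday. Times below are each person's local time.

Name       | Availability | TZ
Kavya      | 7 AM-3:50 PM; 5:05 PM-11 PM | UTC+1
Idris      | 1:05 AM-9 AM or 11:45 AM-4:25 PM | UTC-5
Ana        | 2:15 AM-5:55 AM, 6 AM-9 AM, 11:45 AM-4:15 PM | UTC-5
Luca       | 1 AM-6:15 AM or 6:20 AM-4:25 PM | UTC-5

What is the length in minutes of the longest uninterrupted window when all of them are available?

270

Kavya in UTC: 06:00-14:50, 16:05-22:00 (subtract 1h to convert from UTC+1).
Idris in UTC: 06:05-14:00, 16:45-21:25 (add 5h to convert from UTC-5).
Ana in UTC: 07:15-10:55, 11:00-14:00, 16:45-21:15 (add 5h to convert from UTC-5).
Luca in UTC: 06:00-11:15, 11:20-21:25 (add 5h to convert from UTC-5).
Kavya ∩ Idris: 06:05-14:00, 16:45-21:25.
Kavya ∩ Idris ∩ Ana: 07:15-10:55, 11:00-14:00, 16:45-21:15.
Kavya ∩ Idris ∩ Ana ∩ Luca: 07:15-10:55, 11:00-11:15, 11:20-14:00, 16:45-21:15.
Those are the intersection windows.
The longest is 16:45-21:15 at 270 minutes.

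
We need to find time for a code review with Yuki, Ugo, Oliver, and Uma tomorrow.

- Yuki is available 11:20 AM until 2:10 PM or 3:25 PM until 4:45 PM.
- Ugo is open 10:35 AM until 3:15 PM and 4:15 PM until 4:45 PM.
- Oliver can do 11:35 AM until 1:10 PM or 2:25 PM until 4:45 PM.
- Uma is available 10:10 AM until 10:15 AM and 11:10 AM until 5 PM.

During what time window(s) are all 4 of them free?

11:35-13:10, 16:15-16:45

Yuki ∩ Ugo: 11:20-14:10, 16:15-16:45.
Yuki ∩ Ugo ∩ Oliver: 11:35-13:10, 16:15-16:45.
Yuki ∩ Ugo ∩ Oliver ∩ Uma: 11:35-13:10, 16:15-16:45.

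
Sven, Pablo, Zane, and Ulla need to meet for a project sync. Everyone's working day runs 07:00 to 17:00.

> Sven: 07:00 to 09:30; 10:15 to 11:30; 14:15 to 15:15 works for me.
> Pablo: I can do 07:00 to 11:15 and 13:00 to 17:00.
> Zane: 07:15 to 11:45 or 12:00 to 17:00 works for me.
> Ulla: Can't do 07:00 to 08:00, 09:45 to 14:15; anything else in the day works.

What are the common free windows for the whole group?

08:00-09:30, 14:15-15:15

Sven free: 07:00-09:30, 10:15-11:30, 14:15-15:15.
Pablo free: 07:00-11:15, 13:00-17:00.
Zane free: 07:15-11:45, 12:00-17:00.
Ulla free: 08:00-09:45, 14:15-17:00 (invert busy blocks within the working day).
Sven ∩ Pablo: 07:00-09:30, 10:15-11:15, 14:15-15:15.
Sven ∩ Pablo ∩ Zane: 07:15-09:30, 10:15-11:15, 14:15-15:15.
Sven ∩ Pablo ∩ Zane ∩ Ulla: 08:00-09:30, 14:15-15:15.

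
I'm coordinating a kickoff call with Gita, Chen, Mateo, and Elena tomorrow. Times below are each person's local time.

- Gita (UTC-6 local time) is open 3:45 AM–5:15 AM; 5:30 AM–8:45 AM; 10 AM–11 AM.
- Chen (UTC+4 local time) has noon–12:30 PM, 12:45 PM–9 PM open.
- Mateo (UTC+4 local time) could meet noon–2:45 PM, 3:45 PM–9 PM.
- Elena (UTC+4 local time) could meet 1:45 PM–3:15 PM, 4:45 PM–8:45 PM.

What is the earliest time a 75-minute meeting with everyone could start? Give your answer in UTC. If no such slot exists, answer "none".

12:45

Gita in UTC: 09:45-11:15, 11:30-14:45, 16:00-17:00 (add 6h to convert from UTC-6).
Chen in UTC: 08:00-08:30, 08:45-17:00 (subtract 4h to convert from UTC+4).
Mateo in UTC: 08:00-10:45, 11:45-17:00 (subtract 4h to convert from UTC+4).
Elena in UTC: 09:45-11:15, 12:45-16:45 (subtract 4h to convert from UTC+4).
Gita ∩ Chen: 09:45-11:15, 11:30-14:45, 16:00-17:00.
Gita ∩ Chen ∩ Mateo: 09:45-10:45, 11:45-14:45, 16:00-17:00.
Gita ∩ Chen ∩ Mateo ∩ Elena: 09:45-10:45, 12:45-14:45, 16:00-16:45.
The first common window of at least 75 minutes is 12:45-14:45, so the earliest start is 12:45.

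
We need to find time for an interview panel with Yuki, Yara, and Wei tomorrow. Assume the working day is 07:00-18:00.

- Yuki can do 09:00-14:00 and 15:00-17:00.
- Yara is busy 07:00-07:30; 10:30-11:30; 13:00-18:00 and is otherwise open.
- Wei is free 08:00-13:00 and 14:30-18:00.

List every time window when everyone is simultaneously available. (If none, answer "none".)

Yuki free: 09:00-14:00, 15:00-17:00.
Yara free: 07:30-10:30, 11:30-13:00 (invert busy blocks within the working day).
Wei free: 08:00-13:00, 14:30-18:00.
Yuki ∩ Yara: 09:00-10:30, 11:30-13:00.
Yuki ∩ Yara ∩ Wei: 09:00-10:30, 11:30-13:00.

09:00-10:30, 11:30-13:00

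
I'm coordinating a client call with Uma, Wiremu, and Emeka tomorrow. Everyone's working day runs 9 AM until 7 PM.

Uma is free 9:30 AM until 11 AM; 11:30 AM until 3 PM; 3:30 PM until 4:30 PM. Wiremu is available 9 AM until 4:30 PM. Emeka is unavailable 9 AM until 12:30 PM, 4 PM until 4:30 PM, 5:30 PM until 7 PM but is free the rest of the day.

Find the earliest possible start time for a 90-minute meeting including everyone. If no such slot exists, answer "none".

Uma free: 09:30-11:00, 11:30-15:00, 15:30-16:30.
Wiremu free: 09:00-16:30.
Emeka free: 12:30-16:00, 16:30-17:30 (invert busy blocks within the working day).
Uma ∩ Wiremu: 09:30-11:00, 11:30-15:00, 15:30-16:30.
Uma ∩ Wiremu ∩ Emeka: 12:30-15:00, 15:30-16:00.
The first common window of at least 90 minutes is 12:30-15:00, so the earliest start is 12:30.

12:30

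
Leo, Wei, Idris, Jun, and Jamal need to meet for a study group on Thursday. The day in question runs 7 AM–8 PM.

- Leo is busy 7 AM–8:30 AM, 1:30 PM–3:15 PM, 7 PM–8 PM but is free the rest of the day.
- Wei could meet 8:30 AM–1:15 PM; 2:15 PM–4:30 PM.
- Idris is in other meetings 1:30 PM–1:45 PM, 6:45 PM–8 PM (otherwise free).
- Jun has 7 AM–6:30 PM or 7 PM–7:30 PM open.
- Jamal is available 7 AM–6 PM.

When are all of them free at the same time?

08:30-13:15, 15:15-16:30

Leo free: 08:30-13:30, 15:15-19:00 (invert busy blocks within the working day).
Wei free: 08:30-13:15, 14:15-16:30.
Idris free: 07:00-13:30, 13:45-18:45 (invert busy blocks within the working day).
Jun free: 07:00-18:30, 19:00-19:30.
Jamal free: 07:00-18:00.
Leo ∩ Wei: 08:30-13:15, 15:15-16:30.
Leo ∩ Wei ∩ Idris: 08:30-13:15, 15:15-16:30.
Leo ∩ Wei ∩ Idris ∩ Jun: 08:30-13:15, 15:15-16:30.
Leo ∩ Wei ∩ Idris ∩ Jun ∩ Jamal: 08:30-13:15, 15:15-16:30.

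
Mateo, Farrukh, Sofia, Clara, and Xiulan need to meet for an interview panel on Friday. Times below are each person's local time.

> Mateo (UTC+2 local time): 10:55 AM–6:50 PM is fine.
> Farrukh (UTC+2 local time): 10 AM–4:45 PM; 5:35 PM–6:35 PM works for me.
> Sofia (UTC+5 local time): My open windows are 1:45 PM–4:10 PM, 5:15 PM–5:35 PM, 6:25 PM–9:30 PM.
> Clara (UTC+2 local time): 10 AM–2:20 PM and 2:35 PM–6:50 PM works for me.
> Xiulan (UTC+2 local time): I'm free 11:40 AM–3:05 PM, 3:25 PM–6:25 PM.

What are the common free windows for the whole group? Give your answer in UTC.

Mateo in UTC: 08:55-16:50 (subtract 2h to convert from UTC+2).
Farrukh in UTC: 08:00-14:45, 15:35-16:35 (subtract 2h to convert from UTC+2).
Sofia in UTC: 08:45-11:10, 12:15-12:35, 13:25-16:30 (subtract 5h to convert from UTC+5).
Clara in UTC: 08:00-12:20, 12:35-16:50 (subtract 2h to convert from UTC+2).
Xiulan in UTC: 09:40-13:05, 13:25-16:25 (subtract 2h to convert from UTC+2).
Mateo ∩ Farrukh: 08:55-14:45, 15:35-16:35.
Mateo ∩ Farrukh ∩ Sofia: 08:55-11:10, 12:15-12:35, 13:25-14:45, 15:35-16:30.
Mateo ∩ Farrukh ∩ Sofia ∩ Clara: 08:55-11:10, 12:15-12:20, 13:25-14:45, 15:35-16:30.
Mateo ∩ Farrukh ∩ Sofia ∩ Clara ∩ Xiulan: 09:40-11:10, 12:15-12:20, 13:25-14:45, 15:35-16:25.

09:40-11:10, 12:15-12:20, 13:25-14:45, 15:35-16:25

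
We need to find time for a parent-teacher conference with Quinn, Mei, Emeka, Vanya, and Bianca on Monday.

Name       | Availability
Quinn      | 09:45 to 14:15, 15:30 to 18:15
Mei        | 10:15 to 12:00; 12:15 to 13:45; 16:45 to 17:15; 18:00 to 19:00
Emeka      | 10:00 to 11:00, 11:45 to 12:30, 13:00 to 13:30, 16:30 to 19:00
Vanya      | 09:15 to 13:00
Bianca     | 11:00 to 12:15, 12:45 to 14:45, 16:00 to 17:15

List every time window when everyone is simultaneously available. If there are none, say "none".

11:45-12:00

Quinn ∩ Mei: 10:15-12:00, 12:15-13:45, 16:45-17:15, 18:00-18:15.
Quinn ∩ Mei ∩ Emeka: 10:15-11:00, 11:45-12:00, 12:15-12:30, 13:00-13:30, 16:45-17:15, 18:00-18:15.
Quinn ∩ Mei ∩ Emeka ∩ Vanya: 10:15-11:00, 11:45-12:00, 12:15-12:30.
Quinn ∩ Mei ∩ Emeka ∩ Vanya ∩ Bianca: 11:45-12:00.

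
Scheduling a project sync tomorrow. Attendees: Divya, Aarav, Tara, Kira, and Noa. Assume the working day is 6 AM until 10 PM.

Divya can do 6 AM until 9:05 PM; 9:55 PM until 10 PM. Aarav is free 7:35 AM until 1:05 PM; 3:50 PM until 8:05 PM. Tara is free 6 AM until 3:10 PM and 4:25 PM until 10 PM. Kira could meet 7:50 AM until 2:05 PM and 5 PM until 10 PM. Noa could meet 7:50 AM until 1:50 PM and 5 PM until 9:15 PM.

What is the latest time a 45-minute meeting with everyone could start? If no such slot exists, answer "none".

19:20

Divya ∩ Aarav: 07:35-13:05, 15:50-20:05.
Divya ∩ Aarav ∩ Tara: 07:35-13:05, 16:25-20:05.
Divya ∩ Aarav ∩ Tara ∩ Kira: 07:50-13:05, 17:00-20:05.
Divya ∩ Aarav ∩ Tara ∩ Kira ∩ Noa: 07:50-13:05, 17:00-20:05.
Those are the intersection windows.
The last common window of at least 45 minutes is 17:00-20:05; a 45-minute meeting can start as late as 19:20 and still end by 20:05.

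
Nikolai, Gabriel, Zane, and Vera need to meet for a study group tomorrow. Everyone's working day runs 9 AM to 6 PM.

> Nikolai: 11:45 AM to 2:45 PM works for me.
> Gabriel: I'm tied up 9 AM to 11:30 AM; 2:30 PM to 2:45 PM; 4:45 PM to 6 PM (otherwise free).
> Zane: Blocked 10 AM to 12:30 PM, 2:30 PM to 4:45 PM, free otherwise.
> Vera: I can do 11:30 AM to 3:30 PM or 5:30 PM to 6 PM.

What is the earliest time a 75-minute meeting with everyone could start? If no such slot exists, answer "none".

12:30

Nikolai free: 11:45-14:45.
Gabriel free: 11:30-14:30, 14:45-16:45 (invert busy blocks within the working day).
Zane free: 09:00-10:00, 12:30-14:30, 16:45-18:00 (invert busy blocks within the working day).
Vera free: 11:30-15:30, 17:30-18:00.
Nikolai ∩ Gabriel: 11:45-14:30.
Nikolai ∩ Gabriel ∩ Zane: 12:30-14:30.
Nikolai ∩ Gabriel ∩ Zane ∩ Vera: 12:30-14:30.
The first common window of at least 75 minutes is 12:30-14:30, so the earliest start is 12:30.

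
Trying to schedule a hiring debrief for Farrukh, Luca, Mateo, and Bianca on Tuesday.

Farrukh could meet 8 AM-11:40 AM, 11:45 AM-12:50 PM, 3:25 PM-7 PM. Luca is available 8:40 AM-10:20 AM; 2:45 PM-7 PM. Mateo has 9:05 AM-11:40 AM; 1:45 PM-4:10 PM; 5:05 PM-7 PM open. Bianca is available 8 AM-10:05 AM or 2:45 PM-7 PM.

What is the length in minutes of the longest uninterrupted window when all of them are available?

Farrukh ∩ Luca: 08:40-10:20, 15:25-19:00.
Farrukh ∩ Luca ∩ Mateo: 09:05-10:20, 15:25-16:10, 17:05-19:00.
Farrukh ∩ Luca ∩ Mateo ∩ Bianca: 09:05-10:05, 15:25-16:10, 17:05-19:00.
So the common availability across everyone is 09:05-10:05, 15:25-16:10, 17:05-19:00.
The longest is 17:05-19:00 at 115 minutes.

115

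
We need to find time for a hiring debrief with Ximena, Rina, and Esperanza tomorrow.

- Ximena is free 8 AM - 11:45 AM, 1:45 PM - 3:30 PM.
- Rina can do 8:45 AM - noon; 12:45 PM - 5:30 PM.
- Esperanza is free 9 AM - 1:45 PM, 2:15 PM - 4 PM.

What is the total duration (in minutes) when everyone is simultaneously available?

Ximena ∩ Rina: 08:45-11:45, 13:45-15:30.
Ximena ∩ Rina ∩ Esperanza: 09:00-11:45, 14:15-15:30.
So the common availability across everyone is 09:00-11:45, 14:15-15:30.
Summing the common windows: 165 + 75 = 240 minutes.

240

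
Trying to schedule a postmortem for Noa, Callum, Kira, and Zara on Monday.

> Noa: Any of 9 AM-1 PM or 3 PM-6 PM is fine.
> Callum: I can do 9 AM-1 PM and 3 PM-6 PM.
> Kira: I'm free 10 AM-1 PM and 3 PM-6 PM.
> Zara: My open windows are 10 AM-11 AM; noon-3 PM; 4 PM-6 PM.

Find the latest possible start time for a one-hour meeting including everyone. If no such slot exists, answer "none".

17:00

Noa ∩ Callum: 09:00-13:00, 15:00-18:00.
Noa ∩ Callum ∩ Kira: 10:00-13:00, 15:00-18:00.
Noa ∩ Callum ∩ Kira ∩ Zara: 10:00-11:00, 12:00-13:00, 16:00-18:00.
So the common availability across everyone is 10:00-11:00, 12:00-13:00, 16:00-18:00.
The last common window of at least 60 minutes is 16:00-18:00; a 60-minute meeting can start as late as 17:00 and still end by 18:00.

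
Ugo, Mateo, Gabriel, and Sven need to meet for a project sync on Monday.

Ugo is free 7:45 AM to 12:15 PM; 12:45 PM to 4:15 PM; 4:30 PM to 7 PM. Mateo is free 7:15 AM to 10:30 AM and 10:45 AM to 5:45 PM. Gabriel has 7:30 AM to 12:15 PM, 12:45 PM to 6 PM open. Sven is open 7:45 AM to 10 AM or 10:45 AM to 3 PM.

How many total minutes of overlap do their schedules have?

Ugo ∩ Mateo: 07:45-10:30, 10:45-12:15, 12:45-16:15, 16:30-17:45.
Ugo ∩ Mateo ∩ Gabriel: 07:45-10:30, 10:45-12:15, 12:45-16:15, 16:30-17:45.
Ugo ∩ Mateo ∩ Gabriel ∩ Sven: 07:45-10:00, 10:45-12:15, 12:45-15:00.
So the common availability across everyone is 07:45-10:00, 10:45-12:15, 12:45-15:00.
Summing the common windows: 135 + 90 + 135 = 360 minutes.

360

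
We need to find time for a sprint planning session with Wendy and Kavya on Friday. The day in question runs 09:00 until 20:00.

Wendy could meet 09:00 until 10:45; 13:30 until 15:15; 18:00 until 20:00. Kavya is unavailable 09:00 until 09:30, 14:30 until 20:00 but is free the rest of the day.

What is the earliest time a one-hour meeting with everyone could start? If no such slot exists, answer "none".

Wendy free: 09:00-10:45, 13:30-15:15, 18:00-20:00.
Kavya free: 09:30-14:30 (invert busy blocks within the working day).
Wendy ∩ Kavya: 09:30-10:45, 13:30-14:30.
The first common window of at least 60 minutes is 09:30-10:45, so the earliest start is 09:30.

09:30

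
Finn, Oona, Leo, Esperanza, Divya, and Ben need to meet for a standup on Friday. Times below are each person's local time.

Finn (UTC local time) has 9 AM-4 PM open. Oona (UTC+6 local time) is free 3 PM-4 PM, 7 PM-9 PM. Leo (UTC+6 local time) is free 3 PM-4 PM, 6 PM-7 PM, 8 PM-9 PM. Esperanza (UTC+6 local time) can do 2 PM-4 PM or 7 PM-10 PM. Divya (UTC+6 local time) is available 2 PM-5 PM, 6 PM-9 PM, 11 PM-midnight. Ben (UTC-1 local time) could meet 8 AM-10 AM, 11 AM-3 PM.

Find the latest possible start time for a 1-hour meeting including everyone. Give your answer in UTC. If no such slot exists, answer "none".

Finn in UTC: 09:00-16:00.
Oona in UTC: 09:00-10:00, 13:00-15:00 (subtract 6h to convert from UTC+6).
Leo in UTC: 09:00-10:00, 12:00-13:00, 14:00-15:00 (subtract 6h to convert from UTC+6).
Esperanza in UTC: 08:00-10:00, 13:00-16:00 (subtract 6h to convert from UTC+6).
Divya in UTC: 08:00-11:00, 12:00-15:00, 17:00-18:00 (subtract 6h to convert from UTC+6).
Ben in UTC: 09:00-11:00, 12:00-16:00 (add 1h to convert from UTC-1).
Finn ∩ Oona: 09:00-10:00, 13:00-15:00.
Finn ∩ Oona ∩ Leo: 09:00-10:00, 14:00-15:00.
Finn ∩ Oona ∩ Leo ∩ Esperanza: 09:00-10:00, 14:00-15:00.
Finn ∩ Oona ∩ Leo ∩ Esperanza ∩ Divya: 09:00-10:00, 14:00-15:00.
Finn ∩ Oona ∩ Leo ∩ Esperanza ∩ Divya ∩ Ben: 09:00-10:00, 14:00-15:00.
The last common window of at least 60 minutes is 14:00-15:00; a 60-minute meeting can start as late as 14:00 and still end by 15:00.

14:00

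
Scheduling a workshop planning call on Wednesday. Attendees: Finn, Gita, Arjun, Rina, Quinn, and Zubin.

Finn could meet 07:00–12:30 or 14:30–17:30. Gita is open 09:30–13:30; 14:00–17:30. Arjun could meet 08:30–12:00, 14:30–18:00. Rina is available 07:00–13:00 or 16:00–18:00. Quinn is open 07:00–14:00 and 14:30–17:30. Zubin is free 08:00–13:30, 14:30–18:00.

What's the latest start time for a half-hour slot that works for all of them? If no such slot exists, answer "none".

17:00

Finn ∩ Gita: 09:30-12:30, 14:30-17:30.
Finn ∩ Gita ∩ Arjun: 09:30-12:00, 14:30-17:30.
Finn ∩ Gita ∩ Arjun ∩ Rina: 09:30-12:00, 16:00-17:30.
Finn ∩ Gita ∩ Arjun ∩ Rina ∩ Quinn: 09:30-12:00, 16:00-17:30.
Finn ∩ Gita ∩ Arjun ∩ Rina ∩ Quinn ∩ Zubin: 09:30-12:00, 16:00-17:30.
The last common window of at least 30 minutes is 16:00-17:30; a 30-minute meeting can start as late as 17:00 and still end by 17:30.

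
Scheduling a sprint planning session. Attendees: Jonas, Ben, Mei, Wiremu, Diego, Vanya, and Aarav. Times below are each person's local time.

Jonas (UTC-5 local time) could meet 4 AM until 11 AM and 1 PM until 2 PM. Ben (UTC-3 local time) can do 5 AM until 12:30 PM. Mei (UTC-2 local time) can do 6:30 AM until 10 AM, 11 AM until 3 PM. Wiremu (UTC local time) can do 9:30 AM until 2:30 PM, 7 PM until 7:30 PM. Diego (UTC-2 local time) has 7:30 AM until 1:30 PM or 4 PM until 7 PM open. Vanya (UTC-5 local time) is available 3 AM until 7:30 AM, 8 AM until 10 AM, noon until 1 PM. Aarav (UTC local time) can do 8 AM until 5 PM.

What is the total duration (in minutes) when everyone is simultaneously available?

Jonas in UTC: 09:00-16:00, 18:00-19:00 (add 5h to convert from UTC-5).
Ben in UTC: 08:00-15:30 (add 3h to convert from UTC-3).
Mei in UTC: 08:30-12:00, 13:00-17:00 (add 2h to convert from UTC-2).
Wiremu in UTC: 09:30-14:30, 19:00-19:30.
Diego in UTC: 09:30-15:30, 18:00-21:00 (add 2h to convert from UTC-2).
Vanya in UTC: 08:00-12:30, 13:00-15:00, 17:00-18:00 (add 5h to convert from UTC-5).
Aarav in UTC: 08:00-17:00.
Jonas ∩ Ben: 09:00-15:30.
Jonas ∩ Ben ∩ Mei: 09:00-12:00, 13:00-15:30.
Jonas ∩ Ben ∩ Mei ∩ Wiremu: 09:30-12:00, 13:00-14:30.
Jonas ∩ Ben ∩ Mei ∩ Wiremu ∩ Diego: 09:30-12:00, 13:00-14:30.
Jonas ∩ Ben ∩ Mei ∩ Wiremu ∩ Diego ∩ Vanya: 09:30-12:00, 13:00-14:30.
Jonas ∩ Ben ∩ Mei ∩ Wiremu ∩ Diego ∩ Vanya ∩ Aarav: 09:30-12:00, 13:00-14:30.
Those are the intersection windows.
Summing the common windows: 150 + 90 = 240 minutes.

240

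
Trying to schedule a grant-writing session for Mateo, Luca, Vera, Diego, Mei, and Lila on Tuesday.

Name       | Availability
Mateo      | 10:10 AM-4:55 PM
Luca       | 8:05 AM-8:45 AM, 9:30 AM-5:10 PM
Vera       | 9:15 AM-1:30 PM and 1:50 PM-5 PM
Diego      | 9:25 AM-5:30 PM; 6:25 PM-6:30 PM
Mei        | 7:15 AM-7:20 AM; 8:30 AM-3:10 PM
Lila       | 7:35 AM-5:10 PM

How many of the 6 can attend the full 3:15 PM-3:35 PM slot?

5

Mateo, Luca, Vera, Diego, and Lila can make the full 15:15-15:35 slot — that's 5.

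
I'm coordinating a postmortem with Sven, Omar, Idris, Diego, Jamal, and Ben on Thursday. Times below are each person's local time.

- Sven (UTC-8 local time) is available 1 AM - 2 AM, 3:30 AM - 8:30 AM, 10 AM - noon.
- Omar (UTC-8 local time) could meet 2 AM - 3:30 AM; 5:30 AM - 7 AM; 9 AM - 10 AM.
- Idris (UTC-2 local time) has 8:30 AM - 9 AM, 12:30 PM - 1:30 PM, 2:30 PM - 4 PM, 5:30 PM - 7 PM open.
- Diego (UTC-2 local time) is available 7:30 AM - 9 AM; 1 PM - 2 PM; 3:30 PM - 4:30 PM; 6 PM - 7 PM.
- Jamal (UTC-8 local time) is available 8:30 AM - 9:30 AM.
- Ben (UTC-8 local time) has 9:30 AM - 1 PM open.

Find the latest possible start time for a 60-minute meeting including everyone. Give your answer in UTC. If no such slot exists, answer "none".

none

Sven in UTC: 09:00-10:00, 11:30-16:30, 18:00-20:00 (add 8h to convert from UTC-8).
Omar in UTC: 10:00-11:30, 13:30-15:00, 17:00-18:00 (add 8h to convert from UTC-8).
Idris in UTC: 10:30-11:00, 14:30-15:30, 16:30-18:00, 19:30-21:00 (add 2h to convert from UTC-2).
Diego in UTC: 09:30-11:00, 15:00-16:00, 17:30-18:30, 20:00-21:00 (add 2h to convert from UTC-2).
Jamal in UTC: 16:30-17:30 (add 8h to convert from UTC-8).
Ben in UTC: 17:30-21:00 (add 8h to convert from UTC-8).
Sven ∩ Omar: 13:30-15:00.
Sven ∩ Omar ∩ Idris: 14:30-15:00.
Sven ∩ Omar ∩ Idris ∩ Diego: ∅.
Sven ∩ Omar ∩ Idris ∩ Diego ∩ Jamal: ∅.
Sven ∩ Omar ∩ Idris ∩ Diego ∩ Jamal ∩ Ben: ∅.
There is no time when everyone is free.
No common window is at least 60 minutes long.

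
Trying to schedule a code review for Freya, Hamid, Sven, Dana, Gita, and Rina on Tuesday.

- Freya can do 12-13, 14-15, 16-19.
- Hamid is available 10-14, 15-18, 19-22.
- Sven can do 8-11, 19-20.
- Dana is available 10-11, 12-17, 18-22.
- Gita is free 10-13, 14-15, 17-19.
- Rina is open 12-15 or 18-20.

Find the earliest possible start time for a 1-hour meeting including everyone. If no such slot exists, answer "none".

Freya ∩ Hamid: 12:00-13:00, 16:00-18:00.
Freya ∩ Hamid ∩ Sven: ∅.
Freya ∩ Hamid ∩ Sven ∩ Dana: ∅.
Freya ∩ Hamid ∩ Sven ∩ Dana ∩ Gita: ∅.
Freya ∩ Hamid ∩ Sven ∩ Dana ∩ Gita ∩ Rina: ∅.
There is no time when everyone is free.
No common window is at least 60 minutes long.

none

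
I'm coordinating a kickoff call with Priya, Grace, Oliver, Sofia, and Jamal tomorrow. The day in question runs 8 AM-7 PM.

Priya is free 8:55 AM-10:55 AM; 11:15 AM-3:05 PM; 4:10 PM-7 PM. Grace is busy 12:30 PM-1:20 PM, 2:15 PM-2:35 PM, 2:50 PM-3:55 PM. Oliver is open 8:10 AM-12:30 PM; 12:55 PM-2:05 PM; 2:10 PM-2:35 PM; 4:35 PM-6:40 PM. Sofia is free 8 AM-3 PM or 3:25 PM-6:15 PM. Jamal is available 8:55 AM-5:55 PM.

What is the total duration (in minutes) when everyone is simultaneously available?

325

Priya free: 08:55-10:55, 11:15-15:05, 16:10-19:00.
Grace free: 08:00-12:30, 13:20-14:15, 14:35-14:50, 15:55-19:00 (invert busy blocks within the working day).
Oliver free: 08:10-12:30, 12:55-14:05, 14:10-14:35, 16:35-18:40.
Sofia free: 08:00-15:00, 15:25-18:15.
Jamal free: 08:55-17:55.
Priya ∩ Grace: 08:55-10:55, 11:15-12:30, 13:20-14:15, 14:35-14:50, 16:10-19:00.
Priya ∩ Grace ∩ Oliver: 08:55-10:55, 11:15-12:30, 13:20-14:05, 14:10-14:15, 16:35-18:40.
Priya ∩ Grace ∩ Oliver ∩ Sofia: 08:55-10:55, 11:15-12:30, 13:20-14:05, 14:10-14:15, 16:35-18:15.
Priya ∩ Grace ∩ Oliver ∩ Sofia ∩ Jamal: 08:55-10:55, 11:15-12:30, 13:20-14:05, 14:10-14:15, 16:35-17:55.
Those are the intersection windows.
Summing the common windows: 120 + 75 + 45 + 5 + 80 = 325 minutes.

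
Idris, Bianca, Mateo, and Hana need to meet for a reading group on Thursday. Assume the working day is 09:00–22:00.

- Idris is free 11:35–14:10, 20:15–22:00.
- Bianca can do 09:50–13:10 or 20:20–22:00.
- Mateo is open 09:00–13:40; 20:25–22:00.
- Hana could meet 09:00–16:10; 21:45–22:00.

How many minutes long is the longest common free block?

Idris ∩ Bianca: 11:35-13:10, 20:20-22:00.
Idris ∩ Bianca ∩ Mateo: 11:35-13:10, 20:25-22:00.
Idris ∩ Bianca ∩ Mateo ∩ Hana: 11:35-13:10, 21:45-22:00.
The longest is 11:35-13:10 at 95 minutes.

95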